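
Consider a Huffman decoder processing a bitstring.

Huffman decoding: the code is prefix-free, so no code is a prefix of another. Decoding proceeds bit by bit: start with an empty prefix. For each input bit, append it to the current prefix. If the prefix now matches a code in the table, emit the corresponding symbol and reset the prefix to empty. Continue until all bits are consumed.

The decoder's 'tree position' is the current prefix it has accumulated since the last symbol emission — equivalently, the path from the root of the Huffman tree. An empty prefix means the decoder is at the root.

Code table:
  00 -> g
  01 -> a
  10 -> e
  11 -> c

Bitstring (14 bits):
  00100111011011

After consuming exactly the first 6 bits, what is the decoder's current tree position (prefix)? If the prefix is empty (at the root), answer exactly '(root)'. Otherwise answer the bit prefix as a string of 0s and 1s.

Bit 0: prefix='0' (no match yet)
Bit 1: prefix='00' -> emit 'g', reset
Bit 2: prefix='1' (no match yet)
Bit 3: prefix='10' -> emit 'e', reset
Bit 4: prefix='0' (no match yet)
Bit 5: prefix='01' -> emit 'a', reset

Answer: (root)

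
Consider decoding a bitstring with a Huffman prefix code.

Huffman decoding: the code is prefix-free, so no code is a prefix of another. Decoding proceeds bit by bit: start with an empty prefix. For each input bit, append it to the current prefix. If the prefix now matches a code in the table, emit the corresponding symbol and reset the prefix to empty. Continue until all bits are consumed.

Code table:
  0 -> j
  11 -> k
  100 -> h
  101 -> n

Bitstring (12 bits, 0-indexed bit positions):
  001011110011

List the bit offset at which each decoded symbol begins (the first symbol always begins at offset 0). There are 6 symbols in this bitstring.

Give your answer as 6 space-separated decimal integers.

Answer: 0 1 2 5 7 10

Derivation:
Bit 0: prefix='0' -> emit 'j', reset
Bit 1: prefix='0' -> emit 'j', reset
Bit 2: prefix='1' (no match yet)
Bit 3: prefix='10' (no match yet)
Bit 4: prefix='101' -> emit 'n', reset
Bit 5: prefix='1' (no match yet)
Bit 6: prefix='11' -> emit 'k', reset
Bit 7: prefix='1' (no match yet)
Bit 8: prefix='10' (no match yet)
Bit 9: prefix='100' -> emit 'h', reset
Bit 10: prefix='1' (no match yet)
Bit 11: prefix='11' -> emit 'k', reset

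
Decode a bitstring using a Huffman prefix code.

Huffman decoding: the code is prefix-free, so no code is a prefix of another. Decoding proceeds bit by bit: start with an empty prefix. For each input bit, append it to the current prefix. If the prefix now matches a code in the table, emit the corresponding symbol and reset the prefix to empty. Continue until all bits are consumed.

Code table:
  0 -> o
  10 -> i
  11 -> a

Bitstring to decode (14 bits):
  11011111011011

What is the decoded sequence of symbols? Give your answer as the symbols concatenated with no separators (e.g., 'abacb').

Answer: aoaaiaoa

Derivation:
Bit 0: prefix='1' (no match yet)
Bit 1: prefix='11' -> emit 'a', reset
Bit 2: prefix='0' -> emit 'o', reset
Bit 3: prefix='1' (no match yet)
Bit 4: prefix='11' -> emit 'a', reset
Bit 5: prefix='1' (no match yet)
Bit 6: prefix='11' -> emit 'a', reset
Bit 7: prefix='1' (no match yet)
Bit 8: prefix='10' -> emit 'i', reset
Bit 9: prefix='1' (no match yet)
Bit 10: prefix='11' -> emit 'a', reset
Bit 11: prefix='0' -> emit 'o', reset
Bit 12: prefix='1' (no match yet)
Bit 13: prefix='11' -> emit 'a', reset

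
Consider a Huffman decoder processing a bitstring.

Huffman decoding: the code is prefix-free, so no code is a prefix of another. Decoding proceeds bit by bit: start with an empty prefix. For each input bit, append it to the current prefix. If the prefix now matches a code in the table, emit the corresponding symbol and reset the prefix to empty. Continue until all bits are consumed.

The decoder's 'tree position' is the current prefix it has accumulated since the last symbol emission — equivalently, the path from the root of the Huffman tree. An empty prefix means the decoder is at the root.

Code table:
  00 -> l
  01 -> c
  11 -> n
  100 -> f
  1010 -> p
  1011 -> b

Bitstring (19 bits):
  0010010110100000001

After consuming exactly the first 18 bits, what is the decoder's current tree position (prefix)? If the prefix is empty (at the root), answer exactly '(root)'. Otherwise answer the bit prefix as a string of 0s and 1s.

Bit 0: prefix='0' (no match yet)
Bit 1: prefix='00' -> emit 'l', reset
Bit 2: prefix='1' (no match yet)
Bit 3: prefix='10' (no match yet)
Bit 4: prefix='100' -> emit 'f', reset
Bit 5: prefix='1' (no match yet)
Bit 6: prefix='10' (no match yet)
Bit 7: prefix='101' (no match yet)
Bit 8: prefix='1011' -> emit 'b', reset
Bit 9: prefix='0' (no match yet)
Bit 10: prefix='01' -> emit 'c', reset
Bit 11: prefix='0' (no match yet)
Bit 12: prefix='00' -> emit 'l', reset
Bit 13: prefix='0' (no match yet)
Bit 14: prefix='00' -> emit 'l', reset
Bit 15: prefix='0' (no match yet)
Bit 16: prefix='00' -> emit 'l', reset
Bit 17: prefix='0' (no match yet)

Answer: 0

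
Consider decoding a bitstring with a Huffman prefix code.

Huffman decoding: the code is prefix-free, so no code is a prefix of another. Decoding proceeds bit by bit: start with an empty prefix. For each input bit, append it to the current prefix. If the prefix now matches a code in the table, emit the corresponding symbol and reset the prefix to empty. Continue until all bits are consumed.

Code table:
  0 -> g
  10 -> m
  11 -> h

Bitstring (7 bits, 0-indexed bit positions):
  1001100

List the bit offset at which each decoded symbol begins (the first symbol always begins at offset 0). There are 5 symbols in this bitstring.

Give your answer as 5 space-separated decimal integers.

Answer: 0 2 3 5 6

Derivation:
Bit 0: prefix='1' (no match yet)
Bit 1: prefix='10' -> emit 'm', reset
Bit 2: prefix='0' -> emit 'g', reset
Bit 3: prefix='1' (no match yet)
Bit 4: prefix='11' -> emit 'h', reset
Bit 5: prefix='0' -> emit 'g', reset
Bit 6: prefix='0' -> emit 'g', reset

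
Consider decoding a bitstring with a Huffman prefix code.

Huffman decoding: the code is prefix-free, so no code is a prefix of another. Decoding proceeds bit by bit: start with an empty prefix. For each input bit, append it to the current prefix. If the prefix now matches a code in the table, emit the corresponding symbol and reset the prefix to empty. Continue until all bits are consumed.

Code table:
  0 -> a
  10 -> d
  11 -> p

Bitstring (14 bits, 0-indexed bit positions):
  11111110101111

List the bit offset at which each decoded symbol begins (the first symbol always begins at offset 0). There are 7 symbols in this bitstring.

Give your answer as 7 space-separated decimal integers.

Bit 0: prefix='1' (no match yet)
Bit 1: prefix='11' -> emit 'p', reset
Bit 2: prefix='1' (no match yet)
Bit 3: prefix='11' -> emit 'p', reset
Bit 4: prefix='1' (no match yet)
Bit 5: prefix='11' -> emit 'p', reset
Bit 6: prefix='1' (no match yet)
Bit 7: prefix='10' -> emit 'd', reset
Bit 8: prefix='1' (no match yet)
Bit 9: prefix='10' -> emit 'd', reset
Bit 10: prefix='1' (no match yet)
Bit 11: prefix='11' -> emit 'p', reset
Bit 12: prefix='1' (no match yet)
Bit 13: prefix='11' -> emit 'p', reset

Answer: 0 2 4 6 8 10 12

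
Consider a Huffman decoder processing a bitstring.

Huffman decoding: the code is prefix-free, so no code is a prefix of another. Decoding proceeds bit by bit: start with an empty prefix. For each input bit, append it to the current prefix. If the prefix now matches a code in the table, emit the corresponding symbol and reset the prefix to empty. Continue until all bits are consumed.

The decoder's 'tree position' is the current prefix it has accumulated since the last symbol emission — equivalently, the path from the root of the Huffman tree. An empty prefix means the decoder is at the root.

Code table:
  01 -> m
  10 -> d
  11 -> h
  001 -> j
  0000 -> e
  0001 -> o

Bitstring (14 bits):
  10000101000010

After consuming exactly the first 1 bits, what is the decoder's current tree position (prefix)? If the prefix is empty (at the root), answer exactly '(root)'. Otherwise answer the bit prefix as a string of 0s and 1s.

Bit 0: prefix='1' (no match yet)

Answer: 1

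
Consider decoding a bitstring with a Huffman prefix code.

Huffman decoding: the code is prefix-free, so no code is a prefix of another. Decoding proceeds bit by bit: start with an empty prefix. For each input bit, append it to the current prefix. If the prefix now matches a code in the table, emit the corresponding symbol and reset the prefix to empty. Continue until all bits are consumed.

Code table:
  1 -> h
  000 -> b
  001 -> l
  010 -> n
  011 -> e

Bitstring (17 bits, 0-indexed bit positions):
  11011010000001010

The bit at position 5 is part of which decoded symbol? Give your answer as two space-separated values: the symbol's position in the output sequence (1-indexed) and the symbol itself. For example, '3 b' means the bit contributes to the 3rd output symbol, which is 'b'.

Bit 0: prefix='1' -> emit 'h', reset
Bit 1: prefix='1' -> emit 'h', reset
Bit 2: prefix='0' (no match yet)
Bit 3: prefix='01' (no match yet)
Bit 4: prefix='011' -> emit 'e', reset
Bit 5: prefix='0' (no match yet)
Bit 6: prefix='01' (no match yet)
Bit 7: prefix='010' -> emit 'n', reset
Bit 8: prefix='0' (no match yet)
Bit 9: prefix='00' (no match yet)

Answer: 4 n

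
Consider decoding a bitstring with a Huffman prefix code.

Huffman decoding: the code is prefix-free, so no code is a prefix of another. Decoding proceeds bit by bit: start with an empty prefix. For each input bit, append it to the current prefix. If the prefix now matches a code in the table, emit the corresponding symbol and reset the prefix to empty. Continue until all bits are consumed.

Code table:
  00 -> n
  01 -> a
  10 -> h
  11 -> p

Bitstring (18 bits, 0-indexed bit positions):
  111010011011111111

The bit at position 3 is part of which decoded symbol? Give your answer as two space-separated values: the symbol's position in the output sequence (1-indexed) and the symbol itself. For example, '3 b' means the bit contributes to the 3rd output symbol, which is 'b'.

Answer: 2 h

Derivation:
Bit 0: prefix='1' (no match yet)
Bit 1: prefix='11' -> emit 'p', reset
Bit 2: prefix='1' (no match yet)
Bit 3: prefix='10' -> emit 'h', reset
Bit 4: prefix='1' (no match yet)
Bit 5: prefix='10' -> emit 'h', reset
Bit 6: prefix='0' (no match yet)
Bit 7: prefix='01' -> emit 'a', reset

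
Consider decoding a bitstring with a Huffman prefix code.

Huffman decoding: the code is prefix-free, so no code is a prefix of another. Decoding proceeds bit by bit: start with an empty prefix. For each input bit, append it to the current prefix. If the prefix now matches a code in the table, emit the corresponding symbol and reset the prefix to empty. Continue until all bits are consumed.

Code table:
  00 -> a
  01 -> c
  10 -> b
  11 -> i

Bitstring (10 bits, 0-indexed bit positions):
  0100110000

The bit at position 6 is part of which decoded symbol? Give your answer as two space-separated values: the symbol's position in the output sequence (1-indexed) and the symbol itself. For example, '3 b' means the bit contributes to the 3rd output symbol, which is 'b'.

Bit 0: prefix='0' (no match yet)
Bit 1: prefix='01' -> emit 'c', reset
Bit 2: prefix='0' (no match yet)
Bit 3: prefix='00' -> emit 'a', reset
Bit 4: prefix='1' (no match yet)
Bit 5: prefix='11' -> emit 'i', reset
Bit 6: prefix='0' (no match yet)
Bit 7: prefix='00' -> emit 'a', reset
Bit 8: prefix='0' (no match yet)
Bit 9: prefix='00' -> emit 'a', reset

Answer: 4 a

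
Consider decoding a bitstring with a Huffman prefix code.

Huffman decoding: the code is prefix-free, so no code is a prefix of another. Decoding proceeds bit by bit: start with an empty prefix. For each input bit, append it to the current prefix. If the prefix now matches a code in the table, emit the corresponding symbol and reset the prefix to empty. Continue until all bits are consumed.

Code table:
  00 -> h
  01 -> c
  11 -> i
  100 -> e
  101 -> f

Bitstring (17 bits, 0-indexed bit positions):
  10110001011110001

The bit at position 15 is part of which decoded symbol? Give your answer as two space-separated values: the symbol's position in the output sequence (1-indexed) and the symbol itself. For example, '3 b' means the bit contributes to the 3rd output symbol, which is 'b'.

Bit 0: prefix='1' (no match yet)
Bit 1: prefix='10' (no match yet)
Bit 2: prefix='101' -> emit 'f', reset
Bit 3: prefix='1' (no match yet)
Bit 4: prefix='10' (no match yet)
Bit 5: prefix='100' -> emit 'e', reset
Bit 6: prefix='0' (no match yet)
Bit 7: prefix='01' -> emit 'c', reset
Bit 8: prefix='0' (no match yet)
Bit 9: prefix='01' -> emit 'c', reset
Bit 10: prefix='1' (no match yet)
Bit 11: prefix='11' -> emit 'i', reset
Bit 12: prefix='1' (no match yet)
Bit 13: prefix='10' (no match yet)
Bit 14: prefix='100' -> emit 'e', reset
Bit 15: prefix='0' (no match yet)
Bit 16: prefix='01' -> emit 'c', reset

Answer: 7 c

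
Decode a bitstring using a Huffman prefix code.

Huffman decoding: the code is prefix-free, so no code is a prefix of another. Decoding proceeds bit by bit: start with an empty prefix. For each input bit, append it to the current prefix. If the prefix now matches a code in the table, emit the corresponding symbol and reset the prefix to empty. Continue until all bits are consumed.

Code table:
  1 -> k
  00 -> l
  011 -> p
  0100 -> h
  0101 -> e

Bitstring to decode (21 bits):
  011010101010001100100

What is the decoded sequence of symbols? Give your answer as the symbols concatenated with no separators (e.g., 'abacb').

Bit 0: prefix='0' (no match yet)
Bit 1: prefix='01' (no match yet)
Bit 2: prefix='011' -> emit 'p', reset
Bit 3: prefix='0' (no match yet)
Bit 4: prefix='01' (no match yet)
Bit 5: prefix='010' (no match yet)
Bit 6: prefix='0101' -> emit 'e', reset
Bit 7: prefix='0' (no match yet)
Bit 8: prefix='01' (no match yet)
Bit 9: prefix='010' (no match yet)
Bit 10: prefix='0101' -> emit 'e', reset
Bit 11: prefix='0' (no match yet)
Bit 12: prefix='00' -> emit 'l', reset
Bit 13: prefix='0' (no match yet)
Bit 14: prefix='01' (no match yet)
Bit 15: prefix='011' -> emit 'p', reset
Bit 16: prefix='0' (no match yet)
Bit 17: prefix='00' -> emit 'l', reset
Bit 18: prefix='1' -> emit 'k', reset
Bit 19: prefix='0' (no match yet)
Bit 20: prefix='00' -> emit 'l', reset

Answer: peelplkl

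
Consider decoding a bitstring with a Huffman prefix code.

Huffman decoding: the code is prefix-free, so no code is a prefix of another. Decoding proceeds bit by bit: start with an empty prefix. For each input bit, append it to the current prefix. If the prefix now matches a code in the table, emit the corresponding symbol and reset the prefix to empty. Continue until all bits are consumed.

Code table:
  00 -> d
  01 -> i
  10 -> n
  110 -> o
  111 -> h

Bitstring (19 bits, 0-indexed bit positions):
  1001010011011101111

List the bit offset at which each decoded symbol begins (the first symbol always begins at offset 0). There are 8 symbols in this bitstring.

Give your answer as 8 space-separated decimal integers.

Bit 0: prefix='1' (no match yet)
Bit 1: prefix='10' -> emit 'n', reset
Bit 2: prefix='0' (no match yet)
Bit 3: prefix='01' -> emit 'i', reset
Bit 4: prefix='0' (no match yet)
Bit 5: prefix='01' -> emit 'i', reset
Bit 6: prefix='0' (no match yet)
Bit 7: prefix='00' -> emit 'd', reset
Bit 8: prefix='1' (no match yet)
Bit 9: prefix='11' (no match yet)
Bit 10: prefix='110' -> emit 'o', reset
Bit 11: prefix='1' (no match yet)
Bit 12: prefix='11' (no match yet)
Bit 13: prefix='111' -> emit 'h', reset
Bit 14: prefix='0' (no match yet)
Bit 15: prefix='01' -> emit 'i', reset
Bit 16: prefix='1' (no match yet)
Bit 17: prefix='11' (no match yet)
Bit 18: prefix='111' -> emit 'h', reset

Answer: 0 2 4 6 8 11 14 16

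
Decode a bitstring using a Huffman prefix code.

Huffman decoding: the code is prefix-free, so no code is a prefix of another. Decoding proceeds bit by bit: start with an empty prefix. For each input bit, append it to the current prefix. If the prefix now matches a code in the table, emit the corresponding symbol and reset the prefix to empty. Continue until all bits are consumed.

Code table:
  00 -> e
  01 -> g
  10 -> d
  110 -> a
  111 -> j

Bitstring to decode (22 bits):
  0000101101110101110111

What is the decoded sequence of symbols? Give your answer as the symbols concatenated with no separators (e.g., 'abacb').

Bit 0: prefix='0' (no match yet)
Bit 1: prefix='00' -> emit 'e', reset
Bit 2: prefix='0' (no match yet)
Bit 3: prefix='00' -> emit 'e', reset
Bit 4: prefix='1' (no match yet)
Bit 5: prefix='10' -> emit 'd', reset
Bit 6: prefix='1' (no match yet)
Bit 7: prefix='11' (no match yet)
Bit 8: prefix='110' -> emit 'a', reset
Bit 9: prefix='1' (no match yet)
Bit 10: prefix='11' (no match yet)
Bit 11: prefix='111' -> emit 'j', reset
Bit 12: prefix='0' (no match yet)
Bit 13: prefix='01' -> emit 'g', reset
Bit 14: prefix='0' (no match yet)
Bit 15: prefix='01' -> emit 'g', reset
Bit 16: prefix='1' (no match yet)
Bit 17: prefix='11' (no match yet)
Bit 18: prefix='110' -> emit 'a', reset
Bit 19: prefix='1' (no match yet)
Bit 20: prefix='11' (no match yet)
Bit 21: prefix='111' -> emit 'j', reset

Answer: eedajggaj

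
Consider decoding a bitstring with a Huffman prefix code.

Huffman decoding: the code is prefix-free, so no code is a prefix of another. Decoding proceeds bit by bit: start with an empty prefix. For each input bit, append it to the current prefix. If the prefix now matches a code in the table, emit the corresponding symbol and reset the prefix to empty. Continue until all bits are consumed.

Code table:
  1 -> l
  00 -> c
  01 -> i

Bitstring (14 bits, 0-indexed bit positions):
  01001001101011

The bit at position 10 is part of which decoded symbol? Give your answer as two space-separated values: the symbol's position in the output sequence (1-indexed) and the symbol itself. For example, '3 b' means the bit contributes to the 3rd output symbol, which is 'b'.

Answer: 7 i

Derivation:
Bit 0: prefix='0' (no match yet)
Bit 1: prefix='01' -> emit 'i', reset
Bit 2: prefix='0' (no match yet)
Bit 3: prefix='00' -> emit 'c', reset
Bit 4: prefix='1' -> emit 'l', reset
Bit 5: prefix='0' (no match yet)
Bit 6: prefix='00' -> emit 'c', reset
Bit 7: prefix='1' -> emit 'l', reset
Bit 8: prefix='1' -> emit 'l', reset
Bit 9: prefix='0' (no match yet)
Bit 10: prefix='01' -> emit 'i', reset
Bit 11: prefix='0' (no match yet)
Bit 12: prefix='01' -> emit 'i', reset
Bit 13: prefix='1' -> emit 'l', reset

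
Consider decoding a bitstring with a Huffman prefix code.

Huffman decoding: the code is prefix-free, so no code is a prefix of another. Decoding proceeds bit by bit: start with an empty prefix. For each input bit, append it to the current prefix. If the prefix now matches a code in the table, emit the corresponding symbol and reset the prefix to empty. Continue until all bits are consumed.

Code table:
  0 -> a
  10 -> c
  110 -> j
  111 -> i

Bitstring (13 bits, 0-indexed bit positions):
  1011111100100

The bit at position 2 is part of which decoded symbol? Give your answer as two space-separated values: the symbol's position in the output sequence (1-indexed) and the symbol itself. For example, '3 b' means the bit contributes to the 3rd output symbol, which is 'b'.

Answer: 2 i

Derivation:
Bit 0: prefix='1' (no match yet)
Bit 1: prefix='10' -> emit 'c', reset
Bit 2: prefix='1' (no match yet)
Bit 3: prefix='11' (no match yet)
Bit 4: prefix='111' -> emit 'i', reset
Bit 5: prefix='1' (no match yet)
Bit 6: prefix='11' (no match yet)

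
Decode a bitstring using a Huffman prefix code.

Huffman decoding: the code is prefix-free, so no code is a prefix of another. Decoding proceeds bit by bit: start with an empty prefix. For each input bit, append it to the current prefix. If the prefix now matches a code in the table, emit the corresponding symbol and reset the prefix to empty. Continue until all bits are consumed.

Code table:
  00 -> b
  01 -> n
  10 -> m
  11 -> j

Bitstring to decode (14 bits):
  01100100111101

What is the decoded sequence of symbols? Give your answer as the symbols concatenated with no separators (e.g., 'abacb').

Bit 0: prefix='0' (no match yet)
Bit 1: prefix='01' -> emit 'n', reset
Bit 2: prefix='1' (no match yet)
Bit 3: prefix='10' -> emit 'm', reset
Bit 4: prefix='0' (no match yet)
Bit 5: prefix='01' -> emit 'n', reset
Bit 6: prefix='0' (no match yet)
Bit 7: prefix='00' -> emit 'b', reset
Bit 8: prefix='1' (no match yet)
Bit 9: prefix='11' -> emit 'j', reset
Bit 10: prefix='1' (no match yet)
Bit 11: prefix='11' -> emit 'j', reset
Bit 12: prefix='0' (no match yet)
Bit 13: prefix='01' -> emit 'n', reset

Answer: nmnbjjn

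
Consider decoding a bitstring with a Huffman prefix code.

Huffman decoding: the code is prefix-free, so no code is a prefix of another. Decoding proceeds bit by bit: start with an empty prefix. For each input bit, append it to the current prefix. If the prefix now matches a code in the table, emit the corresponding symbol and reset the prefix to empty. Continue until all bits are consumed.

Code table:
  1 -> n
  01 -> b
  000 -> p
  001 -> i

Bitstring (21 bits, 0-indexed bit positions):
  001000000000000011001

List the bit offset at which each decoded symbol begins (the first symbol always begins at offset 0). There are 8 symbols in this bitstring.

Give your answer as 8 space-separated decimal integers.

Bit 0: prefix='0' (no match yet)
Bit 1: prefix='00' (no match yet)
Bit 2: prefix='001' -> emit 'i', reset
Bit 3: prefix='0' (no match yet)
Bit 4: prefix='00' (no match yet)
Bit 5: prefix='000' -> emit 'p', reset
Bit 6: prefix='0' (no match yet)
Bit 7: prefix='00' (no match yet)
Bit 8: prefix='000' -> emit 'p', reset
Bit 9: prefix='0' (no match yet)
Bit 10: prefix='00' (no match yet)
Bit 11: prefix='000' -> emit 'p', reset
Bit 12: prefix='0' (no match yet)
Bit 13: prefix='00' (no match yet)
Bit 14: prefix='000' -> emit 'p', reset
Bit 15: prefix='0' (no match yet)
Bit 16: prefix='01' -> emit 'b', reset
Bit 17: prefix='1' -> emit 'n', reset
Bit 18: prefix='0' (no match yet)
Bit 19: prefix='00' (no match yet)
Bit 20: prefix='001' -> emit 'i', reset

Answer: 0 3 6 9 12 15 17 18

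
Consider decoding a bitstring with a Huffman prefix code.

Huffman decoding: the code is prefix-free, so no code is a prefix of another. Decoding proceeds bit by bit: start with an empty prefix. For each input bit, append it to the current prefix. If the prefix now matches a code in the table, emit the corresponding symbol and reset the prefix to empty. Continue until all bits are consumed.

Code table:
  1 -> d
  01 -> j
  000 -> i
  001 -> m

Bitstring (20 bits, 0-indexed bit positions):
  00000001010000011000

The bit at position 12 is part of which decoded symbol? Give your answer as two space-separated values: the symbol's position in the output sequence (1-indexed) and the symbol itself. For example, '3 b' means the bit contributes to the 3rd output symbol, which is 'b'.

Answer: 5 i

Derivation:
Bit 0: prefix='0' (no match yet)
Bit 1: prefix='00' (no match yet)
Bit 2: prefix='000' -> emit 'i', reset
Bit 3: prefix='0' (no match yet)
Bit 4: prefix='00' (no match yet)
Bit 5: prefix='000' -> emit 'i', reset
Bit 6: prefix='0' (no match yet)
Bit 7: prefix='01' -> emit 'j', reset
Bit 8: prefix='0' (no match yet)
Bit 9: prefix='01' -> emit 'j', reset
Bit 10: prefix='0' (no match yet)
Bit 11: prefix='00' (no match yet)
Bit 12: prefix='000' -> emit 'i', reset
Bit 13: prefix='0' (no match yet)
Bit 14: prefix='00' (no match yet)
Bit 15: prefix='001' -> emit 'm', reset
Bit 16: prefix='1' -> emit 'd', reset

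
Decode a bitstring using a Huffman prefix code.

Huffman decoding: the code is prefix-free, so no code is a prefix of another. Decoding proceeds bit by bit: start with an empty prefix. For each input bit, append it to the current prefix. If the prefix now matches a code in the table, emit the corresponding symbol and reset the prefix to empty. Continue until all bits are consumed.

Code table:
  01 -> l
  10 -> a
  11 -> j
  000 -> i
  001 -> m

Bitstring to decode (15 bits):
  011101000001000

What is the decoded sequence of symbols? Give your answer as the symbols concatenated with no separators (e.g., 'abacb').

Bit 0: prefix='0' (no match yet)
Bit 1: prefix='01' -> emit 'l', reset
Bit 2: prefix='1' (no match yet)
Bit 3: prefix='11' -> emit 'j', reset
Bit 4: prefix='0' (no match yet)
Bit 5: prefix='01' -> emit 'l', reset
Bit 6: prefix='0' (no match yet)
Bit 7: prefix='00' (no match yet)
Bit 8: prefix='000' -> emit 'i', reset
Bit 9: prefix='0' (no match yet)
Bit 10: prefix='00' (no match yet)
Bit 11: prefix='001' -> emit 'm', reset
Bit 12: prefix='0' (no match yet)
Bit 13: prefix='00' (no match yet)
Bit 14: prefix='000' -> emit 'i', reset

Answer: ljlimi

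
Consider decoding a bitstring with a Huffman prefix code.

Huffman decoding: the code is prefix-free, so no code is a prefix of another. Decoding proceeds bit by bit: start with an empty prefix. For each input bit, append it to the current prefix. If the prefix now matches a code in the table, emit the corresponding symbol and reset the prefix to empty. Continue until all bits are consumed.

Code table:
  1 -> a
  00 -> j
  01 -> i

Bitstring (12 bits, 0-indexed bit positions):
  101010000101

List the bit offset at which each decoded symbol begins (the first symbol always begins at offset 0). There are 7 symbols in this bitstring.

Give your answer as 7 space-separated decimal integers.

Bit 0: prefix='1' -> emit 'a', reset
Bit 1: prefix='0' (no match yet)
Bit 2: prefix='01' -> emit 'i', reset
Bit 3: prefix='0' (no match yet)
Bit 4: prefix='01' -> emit 'i', reset
Bit 5: prefix='0' (no match yet)
Bit 6: prefix='00' -> emit 'j', reset
Bit 7: prefix='0' (no match yet)
Bit 8: prefix='00' -> emit 'j', reset
Bit 9: prefix='1' -> emit 'a', reset
Bit 10: prefix='0' (no match yet)
Bit 11: prefix='01' -> emit 'i', reset

Answer: 0 1 3 5 7 9 10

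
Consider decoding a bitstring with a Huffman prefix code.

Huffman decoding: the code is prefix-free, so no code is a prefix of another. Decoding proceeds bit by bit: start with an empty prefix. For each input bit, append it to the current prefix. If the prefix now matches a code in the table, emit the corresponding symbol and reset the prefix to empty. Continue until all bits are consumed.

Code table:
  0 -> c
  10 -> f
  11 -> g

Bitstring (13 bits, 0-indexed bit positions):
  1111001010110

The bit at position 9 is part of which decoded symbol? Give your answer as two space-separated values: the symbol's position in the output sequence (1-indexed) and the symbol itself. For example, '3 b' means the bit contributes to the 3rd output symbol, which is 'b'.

Bit 0: prefix='1' (no match yet)
Bit 1: prefix='11' -> emit 'g', reset
Bit 2: prefix='1' (no match yet)
Bit 3: prefix='11' -> emit 'g', reset
Bit 4: prefix='0' -> emit 'c', reset
Bit 5: prefix='0' -> emit 'c', reset
Bit 6: prefix='1' (no match yet)
Bit 7: prefix='10' -> emit 'f', reset
Bit 8: prefix='1' (no match yet)
Bit 9: prefix='10' -> emit 'f', reset
Bit 10: prefix='1' (no match yet)
Bit 11: prefix='11' -> emit 'g', reset
Bit 12: prefix='0' -> emit 'c', reset

Answer: 6 f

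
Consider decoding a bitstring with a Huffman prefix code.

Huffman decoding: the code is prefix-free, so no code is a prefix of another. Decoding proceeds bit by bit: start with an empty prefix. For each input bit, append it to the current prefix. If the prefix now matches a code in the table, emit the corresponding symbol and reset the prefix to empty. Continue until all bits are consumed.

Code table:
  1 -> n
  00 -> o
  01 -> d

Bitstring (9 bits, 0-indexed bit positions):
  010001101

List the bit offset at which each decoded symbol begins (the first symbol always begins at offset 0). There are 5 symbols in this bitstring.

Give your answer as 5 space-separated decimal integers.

Bit 0: prefix='0' (no match yet)
Bit 1: prefix='01' -> emit 'd', reset
Bit 2: prefix='0' (no match yet)
Bit 3: prefix='00' -> emit 'o', reset
Bit 4: prefix='0' (no match yet)
Bit 5: prefix='01' -> emit 'd', reset
Bit 6: prefix='1' -> emit 'n', reset
Bit 7: prefix='0' (no match yet)
Bit 8: prefix='01' -> emit 'd', reset

Answer: 0 2 4 6 7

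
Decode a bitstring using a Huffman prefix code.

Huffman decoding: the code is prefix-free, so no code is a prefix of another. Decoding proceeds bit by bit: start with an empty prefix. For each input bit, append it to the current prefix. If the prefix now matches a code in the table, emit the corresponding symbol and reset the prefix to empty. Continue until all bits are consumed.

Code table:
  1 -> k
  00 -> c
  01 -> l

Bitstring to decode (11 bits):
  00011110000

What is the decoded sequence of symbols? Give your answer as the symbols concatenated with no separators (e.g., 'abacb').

Bit 0: prefix='0' (no match yet)
Bit 1: prefix='00' -> emit 'c', reset
Bit 2: prefix='0' (no match yet)
Bit 3: prefix='01' -> emit 'l', reset
Bit 4: prefix='1' -> emit 'k', reset
Bit 5: prefix='1' -> emit 'k', reset
Bit 6: prefix='1' -> emit 'k', reset
Bit 7: prefix='0' (no match yet)
Bit 8: prefix='00' -> emit 'c', reset
Bit 9: prefix='0' (no match yet)
Bit 10: prefix='00' -> emit 'c', reset

Answer: clkkkcc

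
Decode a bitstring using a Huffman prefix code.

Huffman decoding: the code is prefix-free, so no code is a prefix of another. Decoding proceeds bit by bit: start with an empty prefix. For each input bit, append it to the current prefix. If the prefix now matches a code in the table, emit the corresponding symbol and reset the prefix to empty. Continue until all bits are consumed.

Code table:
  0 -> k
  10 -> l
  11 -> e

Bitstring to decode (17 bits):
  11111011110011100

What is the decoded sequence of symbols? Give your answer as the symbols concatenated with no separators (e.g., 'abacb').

Answer: eeleekkelk

Derivation:
Bit 0: prefix='1' (no match yet)
Bit 1: prefix='11' -> emit 'e', reset
Bit 2: prefix='1' (no match yet)
Bit 3: prefix='11' -> emit 'e', reset
Bit 4: prefix='1' (no match yet)
Bit 5: prefix='10' -> emit 'l', reset
Bit 6: prefix='1' (no match yet)
Bit 7: prefix='11' -> emit 'e', reset
Bit 8: prefix='1' (no match yet)
Bit 9: prefix='11' -> emit 'e', reset
Bit 10: prefix='0' -> emit 'k', reset
Bit 11: prefix='0' -> emit 'k', reset
Bit 12: prefix='1' (no match yet)
Bit 13: prefix='11' -> emit 'e', reset
Bit 14: prefix='1' (no match yet)
Bit 15: prefix='10' -> emit 'l', reset
Bit 16: prefix='0' -> emit 'k', reset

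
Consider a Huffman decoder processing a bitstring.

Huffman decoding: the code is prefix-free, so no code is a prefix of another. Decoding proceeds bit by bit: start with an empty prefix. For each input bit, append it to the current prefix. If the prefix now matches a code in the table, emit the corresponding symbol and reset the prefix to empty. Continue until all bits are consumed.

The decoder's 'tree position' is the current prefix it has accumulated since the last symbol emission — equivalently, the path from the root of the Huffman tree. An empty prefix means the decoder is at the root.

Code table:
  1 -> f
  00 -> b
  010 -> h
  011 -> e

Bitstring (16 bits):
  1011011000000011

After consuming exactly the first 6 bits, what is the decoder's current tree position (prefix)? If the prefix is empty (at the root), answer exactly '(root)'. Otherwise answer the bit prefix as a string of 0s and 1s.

Bit 0: prefix='1' -> emit 'f', reset
Bit 1: prefix='0' (no match yet)
Bit 2: prefix='01' (no match yet)
Bit 3: prefix='011' -> emit 'e', reset
Bit 4: prefix='0' (no match yet)
Bit 5: prefix='01' (no match yet)

Answer: 01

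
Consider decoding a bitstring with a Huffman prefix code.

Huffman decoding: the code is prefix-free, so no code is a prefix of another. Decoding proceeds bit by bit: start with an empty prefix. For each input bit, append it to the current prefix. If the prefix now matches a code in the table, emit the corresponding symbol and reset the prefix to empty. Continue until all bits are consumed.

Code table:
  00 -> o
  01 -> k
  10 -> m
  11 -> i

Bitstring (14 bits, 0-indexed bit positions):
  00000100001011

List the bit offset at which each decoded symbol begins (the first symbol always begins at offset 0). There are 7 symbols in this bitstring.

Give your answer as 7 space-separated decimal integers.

Bit 0: prefix='0' (no match yet)
Bit 1: prefix='00' -> emit 'o', reset
Bit 2: prefix='0' (no match yet)
Bit 3: prefix='00' -> emit 'o', reset
Bit 4: prefix='0' (no match yet)
Bit 5: prefix='01' -> emit 'k', reset
Bit 6: prefix='0' (no match yet)
Bit 7: prefix='00' -> emit 'o', reset
Bit 8: prefix='0' (no match yet)
Bit 9: prefix='00' -> emit 'o', reset
Bit 10: prefix='1' (no match yet)
Bit 11: prefix='10' -> emit 'm', reset
Bit 12: prefix='1' (no match yet)
Bit 13: prefix='11' -> emit 'i', reset

Answer: 0 2 4 6 8 10 12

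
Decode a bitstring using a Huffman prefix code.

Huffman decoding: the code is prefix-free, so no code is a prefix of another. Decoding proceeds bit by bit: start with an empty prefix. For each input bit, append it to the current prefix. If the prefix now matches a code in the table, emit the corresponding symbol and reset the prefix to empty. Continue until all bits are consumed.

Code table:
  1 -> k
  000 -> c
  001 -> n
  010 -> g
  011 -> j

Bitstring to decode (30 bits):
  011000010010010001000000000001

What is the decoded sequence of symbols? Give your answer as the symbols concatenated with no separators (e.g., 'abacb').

Bit 0: prefix='0' (no match yet)
Bit 1: prefix='01' (no match yet)
Bit 2: prefix='011' -> emit 'j', reset
Bit 3: prefix='0' (no match yet)
Bit 4: prefix='00' (no match yet)
Bit 5: prefix='000' -> emit 'c', reset
Bit 6: prefix='0' (no match yet)
Bit 7: prefix='01' (no match yet)
Bit 8: prefix='010' -> emit 'g', reset
Bit 9: prefix='0' (no match yet)
Bit 10: prefix='01' (no match yet)
Bit 11: prefix='010' -> emit 'g', reset
Bit 12: prefix='0' (no match yet)
Bit 13: prefix='01' (no match yet)
Bit 14: prefix='010' -> emit 'g', reset
Bit 15: prefix='0' (no match yet)
Bit 16: prefix='00' (no match yet)
Bit 17: prefix='001' -> emit 'n', reset
Bit 18: prefix='0' (no match yet)
Bit 19: prefix='00' (no match yet)
Bit 20: prefix='000' -> emit 'c', reset
Bit 21: prefix='0' (no match yet)
Bit 22: prefix='00' (no match yet)
Bit 23: prefix='000' -> emit 'c', reset
Bit 24: prefix='0' (no match yet)
Bit 25: prefix='00' (no match yet)
Bit 26: prefix='000' -> emit 'c', reset
Bit 27: prefix='0' (no match yet)
Bit 28: prefix='00' (no match yet)
Bit 29: prefix='001' -> emit 'n', reset

Answer: jcgggncccn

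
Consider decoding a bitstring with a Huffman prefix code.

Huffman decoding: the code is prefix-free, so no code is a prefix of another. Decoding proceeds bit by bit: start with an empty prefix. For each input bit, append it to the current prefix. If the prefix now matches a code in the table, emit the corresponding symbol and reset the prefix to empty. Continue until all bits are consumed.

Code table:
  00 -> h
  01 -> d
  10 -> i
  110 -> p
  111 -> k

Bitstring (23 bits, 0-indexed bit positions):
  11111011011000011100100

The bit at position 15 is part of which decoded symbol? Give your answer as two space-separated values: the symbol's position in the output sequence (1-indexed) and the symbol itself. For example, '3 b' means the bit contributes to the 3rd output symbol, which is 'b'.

Bit 0: prefix='1' (no match yet)
Bit 1: prefix='11' (no match yet)
Bit 2: prefix='111' -> emit 'k', reset
Bit 3: prefix='1' (no match yet)
Bit 4: prefix='11' (no match yet)
Bit 5: prefix='110' -> emit 'p', reset
Bit 6: prefix='1' (no match yet)
Bit 7: prefix='11' (no match yet)
Bit 8: prefix='110' -> emit 'p', reset
Bit 9: prefix='1' (no match yet)
Bit 10: prefix='11' (no match yet)
Bit 11: prefix='110' -> emit 'p', reset
Bit 12: prefix='0' (no match yet)
Bit 13: prefix='00' -> emit 'h', reset
Bit 14: prefix='0' (no match yet)
Bit 15: prefix='01' -> emit 'd', reset
Bit 16: prefix='1' (no match yet)
Bit 17: prefix='11' (no match yet)
Bit 18: prefix='110' -> emit 'p', reset
Bit 19: prefix='0' (no match yet)

Answer: 6 d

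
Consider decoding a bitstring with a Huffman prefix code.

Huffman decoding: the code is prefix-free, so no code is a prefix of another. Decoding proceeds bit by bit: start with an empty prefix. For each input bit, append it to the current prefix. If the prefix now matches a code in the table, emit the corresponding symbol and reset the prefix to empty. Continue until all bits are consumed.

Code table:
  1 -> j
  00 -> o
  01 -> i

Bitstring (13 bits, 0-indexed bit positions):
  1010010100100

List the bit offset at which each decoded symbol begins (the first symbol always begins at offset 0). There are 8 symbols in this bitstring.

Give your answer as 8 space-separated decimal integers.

Answer: 0 1 3 5 6 8 10 11

Derivation:
Bit 0: prefix='1' -> emit 'j', reset
Bit 1: prefix='0' (no match yet)
Bit 2: prefix='01' -> emit 'i', reset
Bit 3: prefix='0' (no match yet)
Bit 4: prefix='00' -> emit 'o', reset
Bit 5: prefix='1' -> emit 'j', reset
Bit 6: prefix='0' (no match yet)
Bit 7: prefix='01' -> emit 'i', reset
Bit 8: prefix='0' (no match yet)
Bit 9: prefix='00' -> emit 'o', reset
Bit 10: prefix='1' -> emit 'j', reset
Bit 11: prefix='0' (no match yet)
Bit 12: prefix='00' -> emit 'o', reset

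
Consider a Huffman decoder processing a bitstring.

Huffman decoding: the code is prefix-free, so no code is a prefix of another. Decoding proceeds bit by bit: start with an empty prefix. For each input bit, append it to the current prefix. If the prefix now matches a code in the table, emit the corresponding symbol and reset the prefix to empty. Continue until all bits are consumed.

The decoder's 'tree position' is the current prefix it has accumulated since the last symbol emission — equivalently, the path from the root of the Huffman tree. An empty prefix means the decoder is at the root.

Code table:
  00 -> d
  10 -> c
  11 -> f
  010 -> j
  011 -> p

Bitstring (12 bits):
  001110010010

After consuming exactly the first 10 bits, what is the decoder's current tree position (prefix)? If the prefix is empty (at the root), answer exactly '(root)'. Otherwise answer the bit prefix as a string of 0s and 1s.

Bit 0: prefix='0' (no match yet)
Bit 1: prefix='00' -> emit 'd', reset
Bit 2: prefix='1' (no match yet)
Bit 3: prefix='11' -> emit 'f', reset
Bit 4: prefix='1' (no match yet)
Bit 5: prefix='10' -> emit 'c', reset
Bit 6: prefix='0' (no match yet)
Bit 7: prefix='01' (no match yet)
Bit 8: prefix='010' -> emit 'j', reset
Bit 9: prefix='0' (no match yet)

Answer: 0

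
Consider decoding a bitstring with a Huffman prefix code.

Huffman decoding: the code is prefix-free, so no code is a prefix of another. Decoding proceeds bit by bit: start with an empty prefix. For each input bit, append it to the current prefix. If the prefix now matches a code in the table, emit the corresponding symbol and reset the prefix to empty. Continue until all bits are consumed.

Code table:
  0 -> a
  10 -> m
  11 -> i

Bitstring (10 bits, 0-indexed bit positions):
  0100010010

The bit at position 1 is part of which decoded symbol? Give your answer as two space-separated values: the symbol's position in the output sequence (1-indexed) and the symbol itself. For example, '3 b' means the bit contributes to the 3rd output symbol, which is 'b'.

Answer: 2 m

Derivation:
Bit 0: prefix='0' -> emit 'a', reset
Bit 1: prefix='1' (no match yet)
Bit 2: prefix='10' -> emit 'm', reset
Bit 3: prefix='0' -> emit 'a', reset
Bit 4: prefix='0' -> emit 'a', reset
Bit 5: prefix='1' (no match yet)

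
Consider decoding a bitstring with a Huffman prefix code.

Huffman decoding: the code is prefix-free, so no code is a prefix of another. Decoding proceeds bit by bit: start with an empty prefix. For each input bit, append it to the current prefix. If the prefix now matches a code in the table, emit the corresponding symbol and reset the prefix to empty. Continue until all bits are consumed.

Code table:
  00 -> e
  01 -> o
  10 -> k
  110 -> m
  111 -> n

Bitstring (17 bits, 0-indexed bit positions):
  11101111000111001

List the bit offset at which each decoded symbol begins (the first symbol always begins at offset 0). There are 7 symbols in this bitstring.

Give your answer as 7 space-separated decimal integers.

Answer: 0 3 5 8 10 12 15

Derivation:
Bit 0: prefix='1' (no match yet)
Bit 1: prefix='11' (no match yet)
Bit 2: prefix='111' -> emit 'n', reset
Bit 3: prefix='0' (no match yet)
Bit 4: prefix='01' -> emit 'o', reset
Bit 5: prefix='1' (no match yet)
Bit 6: prefix='11' (no match yet)
Bit 7: prefix='111' -> emit 'n', reset
Bit 8: prefix='0' (no match yet)
Bit 9: prefix='00' -> emit 'e', reset
Bit 10: prefix='0' (no match yet)
Bit 11: prefix='01' -> emit 'o', reset
Bit 12: prefix='1' (no match yet)
Bit 13: prefix='11' (no match yet)
Bit 14: prefix='110' -> emit 'm', reset
Bit 15: prefix='0' (no match yet)
Bit 16: prefix='01' -> emit 'o', reset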